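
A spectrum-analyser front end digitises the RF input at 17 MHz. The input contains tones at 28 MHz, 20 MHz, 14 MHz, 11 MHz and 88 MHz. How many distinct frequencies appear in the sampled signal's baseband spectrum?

2

fs/2 = 8.5 MHz.
28 MHz mod fs = 11 MHz.
11 MHz > fs/2 = 8.5 MHz, folds to fs − 11 MHz = 6 MHz.
20 MHz mod fs = 3 MHz.
3 MHz ≤ fs/2 = 8.5 MHz, appears at 3 MHz.
14 MHz > fs/2 = 8.5 MHz, folds to fs − 14 MHz = 3 MHz.
11 MHz > fs/2 = 8.5 MHz, folds to fs − 11 MHz = 6 MHz.
88 MHz mod fs = 3 MHz.
3 MHz ≤ fs/2 = 8.5 MHz, appears at 3 MHz.
Distinct values: {3 MHz, 6 MHz} → 2.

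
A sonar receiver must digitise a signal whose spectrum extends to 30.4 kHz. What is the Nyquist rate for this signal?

60.8 kHz

Nyquist rate = 2 × 30.4 kHz = 60.8 kHz.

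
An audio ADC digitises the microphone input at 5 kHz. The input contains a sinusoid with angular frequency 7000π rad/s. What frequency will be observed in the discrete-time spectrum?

1.5 kHz

ω = 7000π rad/s → f = ω/(2π) = 3500 Hz = 3.5 kHz.
3.5 kHz > fs/2 = 2.5 kHz, folds to fs − 3.5 kHz = 1.5 kHz.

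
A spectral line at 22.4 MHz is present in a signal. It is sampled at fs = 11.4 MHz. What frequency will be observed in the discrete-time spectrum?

0.4 MHz

22.4 MHz mod fs = 11 MHz.
11 MHz > fs/2 = 5.7 MHz, folds to fs − 11 MHz = 0.4 MHz.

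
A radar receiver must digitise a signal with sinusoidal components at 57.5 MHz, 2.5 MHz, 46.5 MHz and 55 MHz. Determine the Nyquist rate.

Highest-frequency component: 57.5 MHz.
Nyquist rate = 2 × 57.5 MHz = 115 MHz.

115 MHz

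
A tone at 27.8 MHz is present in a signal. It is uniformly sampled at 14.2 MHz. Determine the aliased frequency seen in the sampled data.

27.8 MHz mod fs = 13.6 MHz.
13.6 MHz > fs/2 = 7.1 MHz, folds to fs − 13.6 MHz = 0.6 MHz.

0.6 MHz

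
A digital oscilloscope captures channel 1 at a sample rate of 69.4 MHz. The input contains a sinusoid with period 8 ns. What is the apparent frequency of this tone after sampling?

13.8 MHz

T = 8 ns → f = 1/T = 125 MHz.
125 MHz mod fs = 55.6 MHz.
55.6 MHz > fs/2 = 34.7 MHz, folds to fs − 55.6 MHz = 13.8 MHz.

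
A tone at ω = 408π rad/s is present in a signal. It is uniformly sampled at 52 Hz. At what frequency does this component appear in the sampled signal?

4 Hz

ω = 408π rad/s → f = ω/(2π) = 204 Hz.
204 Hz mod fs = 48 Hz.
48 Hz > fs/2 = 26 Hz, folds to fs − 48 Hz = 4 Hz.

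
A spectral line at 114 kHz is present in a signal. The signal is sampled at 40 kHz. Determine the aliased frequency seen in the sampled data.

114 kHz mod fs = 34 kHz.
34 kHz > fs/2 = 20 kHz, folds to fs − 34 kHz = 6 kHz.

6 kHz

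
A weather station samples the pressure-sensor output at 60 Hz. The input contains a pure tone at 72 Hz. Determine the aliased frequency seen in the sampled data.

12 Hz

72 Hz mod fs = 12 Hz.
12 Hz ≤ fs/2 = 30 Hz, appears at 12 Hz.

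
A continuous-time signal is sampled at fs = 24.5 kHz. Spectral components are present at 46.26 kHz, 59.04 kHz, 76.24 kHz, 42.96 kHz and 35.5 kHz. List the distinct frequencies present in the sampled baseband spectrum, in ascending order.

2.74 kHz, 6.04 kHz, 10.04 kHz, 11 kHz

fs/2 = 12.25 kHz.
46.26 kHz mod fs = 21.76 kHz.
21.76 kHz > fs/2 = 12.25 kHz, folds to fs − 21.76 kHz = 2.74 kHz.
59.04 kHz mod fs = 10.04 kHz.
10.04 kHz ≤ fs/2 = 12.25 kHz, appears at 10.04 kHz.
76.24 kHz mod fs = 2.74 kHz.
2.74 kHz ≤ fs/2 = 12.25 kHz, appears at 2.74 kHz.
42.96 kHz mod fs = 18.46 kHz.
18.46 kHz > fs/2 = 12.25 kHz, folds to fs − 18.46 kHz = 6.04 kHz.
35.5 kHz mod fs = 11 kHz.
11 kHz ≤ fs/2 = 12.25 kHz, appears at 11 kHz.
Distinct values: {2.74 kHz, 6.04 kHz, 10.04 kHz, 11 kHz}.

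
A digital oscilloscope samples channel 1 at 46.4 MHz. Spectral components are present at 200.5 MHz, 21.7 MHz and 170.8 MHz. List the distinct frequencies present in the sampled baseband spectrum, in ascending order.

fs/2 = 23.2 MHz.
200.5 MHz mod fs = 14.9 MHz.
14.9 MHz ≤ fs/2 = 23.2 MHz, appears at 14.9 MHz.
21.7 MHz ≤ fs/2 = 23.2 MHz, passes unchanged.
170.8 MHz mod fs = 31.6 MHz.
31.6 MHz > fs/2 = 23.2 MHz, folds to fs − 31.6 MHz = 14.8 MHz.
Distinct values: {14.8 MHz, 14.9 MHz, 21.7 MHz}.

14.8 MHz, 14.9 MHz, 21.7 MHz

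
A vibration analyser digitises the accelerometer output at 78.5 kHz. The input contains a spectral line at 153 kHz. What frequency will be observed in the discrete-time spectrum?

153 kHz mod fs = 74.5 kHz.
74.5 kHz > fs/2 = 39.25 kHz, folds to fs − 74.5 kHz = 4 kHz.

4 kHz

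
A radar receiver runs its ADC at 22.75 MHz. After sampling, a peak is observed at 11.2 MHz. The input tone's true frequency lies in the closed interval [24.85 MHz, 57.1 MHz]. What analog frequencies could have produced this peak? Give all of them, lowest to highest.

Frequencies that alias to 11.2 MHz are k·fs ± 11.2 MHz for integer k ≥ 0.
k=0: 11.2 MHz.
k=1: 11.55 MHz, 33.95 MHz.
k=2: 34.3 MHz, 56.7 MHz.
k=3: 57.05 MHz, 79.45 MHz.
k=4: 79.8 MHz, 102.2 MHz.
Within [24.85 MHz, 57.1 MHz]: 33.95 MHz, 34.3 MHz, 56.7 MHz, 57.05 MHz.

33.95 MHz, 34.3 MHz, 56.7 MHz, 57.05 MHz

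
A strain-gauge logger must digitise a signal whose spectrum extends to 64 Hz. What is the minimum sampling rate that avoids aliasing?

Nyquist rate = 2 × 64 Hz = 128 Hz.

128 Hz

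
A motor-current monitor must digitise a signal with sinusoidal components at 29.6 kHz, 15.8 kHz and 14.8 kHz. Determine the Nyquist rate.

59.2 kHz

Highest-frequency component: 29.6 kHz.
Nyquist rate = 2 × 29.6 kHz = 59.2 kHz.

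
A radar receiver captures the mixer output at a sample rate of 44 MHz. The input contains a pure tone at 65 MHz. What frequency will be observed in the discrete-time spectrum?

21 MHz

65 MHz mod fs = 21 MHz.
21 MHz ≤ fs/2 = 22 MHz, appears at 21 MHz.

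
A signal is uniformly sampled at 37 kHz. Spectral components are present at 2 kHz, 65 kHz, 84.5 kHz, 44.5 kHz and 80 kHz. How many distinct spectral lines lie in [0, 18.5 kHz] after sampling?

fs/2 = 18.5 kHz.
2 kHz ≤ fs/2 = 18.5 kHz, passes unchanged.
65 kHz mod fs = 28 kHz.
28 kHz > fs/2 = 18.5 kHz, folds to fs − 28 kHz = 9 kHz.
84.5 kHz mod fs = 10.5 kHz.
10.5 kHz ≤ fs/2 = 18.5 kHz, appears at 10.5 kHz.
44.5 kHz mod fs = 7.5 kHz.
7.5 kHz ≤ fs/2 = 18.5 kHz, appears at 7.5 kHz.
80 kHz mod fs = 6 kHz.
6 kHz ≤ fs/2 = 18.5 kHz, appears at 6 kHz.
Distinct values: {2 kHz, 6 kHz, 7.5 kHz, 9 kHz, 10.5 kHz} → 5.

5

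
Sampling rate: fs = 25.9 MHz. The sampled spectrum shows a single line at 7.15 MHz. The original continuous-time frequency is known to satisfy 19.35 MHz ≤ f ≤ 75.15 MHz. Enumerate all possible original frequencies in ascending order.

Frequencies that alias to 7.15 MHz are k·fs ± 7.15 MHz for integer k ≥ 0.
k=0: 7.15 MHz.
k=1: 18.75 MHz, 33.05 MHz.
k=2: 44.65 MHz, 58.95 MHz.
k=3: 70.55 MHz, 84.85 MHz.
k=4: 96.45 MHz, 110.75 MHz.
Within [19.35 MHz, 75.15 MHz]: 33.05 MHz, 44.65 MHz, 58.95 MHz, 70.55 MHz.

33.05 MHz, 44.65 MHz, 58.95 MHz, 70.55 MHz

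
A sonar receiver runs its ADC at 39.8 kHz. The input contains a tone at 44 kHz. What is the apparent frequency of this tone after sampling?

4.2 kHz

44 kHz mod fs = 4.2 kHz.
4.2 kHz ≤ fs/2 = 19.9 kHz, appears at 4.2 kHz.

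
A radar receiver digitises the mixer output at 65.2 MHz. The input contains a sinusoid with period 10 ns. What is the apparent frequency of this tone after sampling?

T = 10 ns → f = 1/T = 100 MHz.
100 MHz mod fs = 34.8 MHz.
34.8 MHz > fs/2 = 32.6 MHz, folds to fs − 34.8 MHz = 30.4 MHz.

30.4 MHz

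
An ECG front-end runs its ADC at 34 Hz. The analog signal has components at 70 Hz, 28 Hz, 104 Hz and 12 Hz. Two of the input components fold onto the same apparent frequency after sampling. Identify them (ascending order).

fs/2 = 17 Hz.
70 Hz mod fs = 2 Hz.
2 Hz ≤ fs/2 = 17 Hz, appears at 2 Hz.
28 Hz > fs/2 = 17 Hz, folds to fs − 28 Hz = 6 Hz.
104 Hz mod fs = 2 Hz.
2 Hz ≤ fs/2 = 17 Hz, appears at 2 Hz.
12 Hz ≤ fs/2 = 17 Hz, passes unchanged.
70 Hz and 104 Hz both map to 2 Hz.

70 Hz, 104 Hz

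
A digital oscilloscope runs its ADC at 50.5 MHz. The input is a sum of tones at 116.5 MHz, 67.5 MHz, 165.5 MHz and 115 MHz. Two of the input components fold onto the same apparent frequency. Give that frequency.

fs/2 = 25.25 MHz.
116.5 MHz mod fs = 15.5 MHz.
15.5 MHz ≤ fs/2 = 25.25 MHz, appears at 15.5 MHz.
67.5 MHz mod fs = 17 MHz.
17 MHz ≤ fs/2 = 25.25 MHz, appears at 17 MHz.
165.5 MHz mod fs = 14 MHz.
14 MHz ≤ fs/2 = 25.25 MHz, appears at 14 MHz.
115 MHz mod fs = 14 MHz.
14 MHz ≤ fs/2 = 25.25 MHz, appears at 14 MHz.
115 MHz and 165.5 MHz both map to 14 MHz.

14 MHz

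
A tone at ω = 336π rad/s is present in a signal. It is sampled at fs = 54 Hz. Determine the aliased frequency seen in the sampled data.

6 Hz

ω = 336π rad/s → f = ω/(2π) = 168 Hz.
168 Hz mod fs = 6 Hz.
6 Hz ≤ fs/2 = 27 Hz, appears at 6 Hz.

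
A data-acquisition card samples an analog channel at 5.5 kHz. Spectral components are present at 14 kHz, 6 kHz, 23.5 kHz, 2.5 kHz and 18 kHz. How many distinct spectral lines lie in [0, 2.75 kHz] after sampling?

fs/2 = 2.75 kHz.
14 kHz mod fs = 3 kHz.
3 kHz > fs/2 = 2.75 kHz, folds to fs − 3 kHz = 2.5 kHz.
6 kHz mod fs = 0.5 kHz.
0.5 kHz ≤ fs/2 = 2.75 kHz, appears at 0.5 kHz.
23.5 kHz mod fs = 1.5 kHz.
1.5 kHz ≤ fs/2 = 2.75 kHz, appears at 1.5 kHz.
2.5 kHz ≤ fs/2 = 2.75 kHz, passes unchanged.
18 kHz mod fs = 1.5 kHz.
1.5 kHz ≤ fs/2 = 2.75 kHz, appears at 1.5 kHz.
Distinct values: {0.5 kHz, 1.5 kHz, 2.5 kHz} → 3.

3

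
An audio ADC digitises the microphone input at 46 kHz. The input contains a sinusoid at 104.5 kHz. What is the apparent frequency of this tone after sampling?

104.5 kHz mod fs = 12.5 kHz.
12.5 kHz ≤ fs/2 = 23 kHz, appears at 12.5 kHz.

12.5 kHz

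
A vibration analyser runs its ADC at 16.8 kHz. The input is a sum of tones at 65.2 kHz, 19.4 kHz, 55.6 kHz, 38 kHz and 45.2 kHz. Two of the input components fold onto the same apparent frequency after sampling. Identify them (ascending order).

fs/2 = 8.4 kHz.
65.2 kHz mod fs = 14.8 kHz.
14.8 kHz > fs/2 = 8.4 kHz, folds to fs − 14.8 kHz = 2 kHz.
19.4 kHz mod fs = 2.6 kHz.
2.6 kHz ≤ fs/2 = 8.4 kHz, appears at 2.6 kHz.
55.6 kHz mod fs = 5.2 kHz.
5.2 kHz ≤ fs/2 = 8.4 kHz, appears at 5.2 kHz.
38 kHz mod fs = 4.4 kHz.
4.4 kHz ≤ fs/2 = 8.4 kHz, appears at 4.4 kHz.
45.2 kHz mod fs = 11.6 kHz.
11.6 kHz > fs/2 = 8.4 kHz, folds to fs − 11.6 kHz = 5.2 kHz.
45.2 kHz and 55.6 kHz both map to 5.2 kHz.

45.2 kHz, 55.6 kHz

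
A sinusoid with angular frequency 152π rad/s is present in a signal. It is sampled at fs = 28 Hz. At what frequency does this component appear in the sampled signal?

ω = 152π rad/s → f = ω/(2π) = 76 Hz.
76 Hz mod fs = 20 Hz.
20 Hz > fs/2 = 14 Hz, folds to fs − 20 Hz = 8 Hz.

8 Hz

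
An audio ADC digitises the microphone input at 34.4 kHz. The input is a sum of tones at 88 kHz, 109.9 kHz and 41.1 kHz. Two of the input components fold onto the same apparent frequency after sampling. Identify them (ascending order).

41.1 kHz, 109.9 kHz

fs/2 = 17.2 kHz.
88 kHz mod fs = 19.2 kHz.
19.2 kHz > fs/2 = 17.2 kHz, folds to fs − 19.2 kHz = 15.2 kHz.
109.9 kHz mod fs = 6.7 kHz.
6.7 kHz ≤ fs/2 = 17.2 kHz, appears at 6.7 kHz.
41.1 kHz mod fs = 6.7 kHz.
6.7 kHz ≤ fs/2 = 17.2 kHz, appears at 6.7 kHz.
41.1 kHz and 109.9 kHz both map to 6.7 kHz.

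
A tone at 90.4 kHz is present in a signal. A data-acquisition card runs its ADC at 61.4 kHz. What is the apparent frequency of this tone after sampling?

29 kHz

90.4 kHz mod fs = 29 kHz.
29 kHz ≤ fs/2 = 30.7 kHz, appears at 29 kHz.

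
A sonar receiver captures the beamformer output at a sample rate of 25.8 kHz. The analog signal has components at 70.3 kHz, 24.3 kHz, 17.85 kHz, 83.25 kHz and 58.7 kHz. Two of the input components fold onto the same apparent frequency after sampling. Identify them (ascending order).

fs/2 = 12.9 kHz.
70.3 kHz mod fs = 18.7 kHz.
18.7 kHz > fs/2 = 12.9 kHz, folds to fs − 18.7 kHz = 7.1 kHz.
24.3 kHz > fs/2 = 12.9 kHz, folds to fs − 24.3 kHz = 1.5 kHz.
17.85 kHz > fs/2 = 12.9 kHz, folds to fs − 17.85 kHz = 7.95 kHz.
83.25 kHz mod fs = 5.85 kHz.
5.85 kHz ≤ fs/2 = 12.9 kHz, appears at 5.85 kHz.
58.7 kHz mod fs = 7.1 kHz.
7.1 kHz ≤ fs/2 = 12.9 kHz, appears at 7.1 kHz.
58.7 kHz and 70.3 kHz both map to 7.1 kHz.

58.7 kHz, 70.3 kHz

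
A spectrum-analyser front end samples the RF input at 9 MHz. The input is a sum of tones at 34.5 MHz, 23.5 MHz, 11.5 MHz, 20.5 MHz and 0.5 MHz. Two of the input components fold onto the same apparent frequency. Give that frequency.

2.5 MHz

fs/2 = 4.5 MHz.
34.5 MHz mod fs = 7.5 MHz.
7.5 MHz > fs/2 = 4.5 MHz, folds to fs − 7.5 MHz = 1.5 MHz.
23.5 MHz mod fs = 5.5 MHz.
5.5 MHz > fs/2 = 4.5 MHz, folds to fs − 5.5 MHz = 3.5 MHz.
11.5 MHz mod fs = 2.5 MHz.
2.5 MHz ≤ fs/2 = 4.5 MHz, appears at 2.5 MHz.
20.5 MHz mod fs = 2.5 MHz.
2.5 MHz ≤ fs/2 = 4.5 MHz, appears at 2.5 MHz.
0.5 MHz ≤ fs/2 = 4.5 MHz, passes unchanged.
11.5 MHz and 20.5 MHz both map to 2.5 MHz.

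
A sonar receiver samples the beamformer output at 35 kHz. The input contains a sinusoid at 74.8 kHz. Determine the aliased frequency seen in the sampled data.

74.8 kHz mod fs = 4.8 kHz.
4.8 kHz ≤ fs/2 = 17.5 kHz, appears at 4.8 kHz.

4.8 kHz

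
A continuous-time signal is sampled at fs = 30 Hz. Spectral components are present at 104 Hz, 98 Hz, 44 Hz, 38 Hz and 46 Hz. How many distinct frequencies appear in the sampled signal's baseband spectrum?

fs/2 = 15 Hz.
104 Hz mod fs = 14 Hz.
14 Hz ≤ fs/2 = 15 Hz, appears at 14 Hz.
98 Hz mod fs = 8 Hz.
8 Hz ≤ fs/2 = 15 Hz, appears at 8 Hz.
44 Hz mod fs = 14 Hz.
14 Hz ≤ fs/2 = 15 Hz, appears at 14 Hz.
38 Hz mod fs = 8 Hz.
8 Hz ≤ fs/2 = 15 Hz, appears at 8 Hz.
46 Hz mod fs = 16 Hz.
16 Hz > fs/2 = 15 Hz, folds to fs − 16 Hz = 14 Hz.
Distinct values: {8 Hz, 14 Hz} → 2.

2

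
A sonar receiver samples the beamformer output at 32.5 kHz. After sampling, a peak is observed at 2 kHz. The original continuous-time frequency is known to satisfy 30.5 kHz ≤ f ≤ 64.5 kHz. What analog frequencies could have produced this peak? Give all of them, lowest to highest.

Frequencies that alias to 2 kHz are k·fs ± 2 kHz for integer k ≥ 0.
k=0: 2 kHz.
k=1: 30.5 kHz, 34.5 kHz.
k=2: 63 kHz, 67 kHz.
k=3: 95.5 kHz, 99.5 kHz.
Within [30.5 kHz, 64.5 kHz]: 30.5 kHz, 34.5 kHz, 63 kHz.

30.5 kHz, 34.5 kHz, 63 kHz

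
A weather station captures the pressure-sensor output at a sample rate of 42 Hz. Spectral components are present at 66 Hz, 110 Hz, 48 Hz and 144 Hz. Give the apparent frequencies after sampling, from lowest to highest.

fs/2 = 21 Hz.
66 Hz mod fs = 24 Hz.
24 Hz > fs/2 = 21 Hz, folds to fs − 24 Hz = 18 Hz.
110 Hz mod fs = 26 Hz.
26 Hz > fs/2 = 21 Hz, folds to fs − 26 Hz = 16 Hz.
48 Hz mod fs = 6 Hz.
6 Hz ≤ fs/2 = 21 Hz, appears at 6 Hz.
144 Hz mod fs = 18 Hz.
18 Hz ≤ fs/2 = 21 Hz, appears at 18 Hz.
Distinct values: {6 Hz, 16 Hz, 18 Hz}.

6 Hz, 16 Hz, 18 Hz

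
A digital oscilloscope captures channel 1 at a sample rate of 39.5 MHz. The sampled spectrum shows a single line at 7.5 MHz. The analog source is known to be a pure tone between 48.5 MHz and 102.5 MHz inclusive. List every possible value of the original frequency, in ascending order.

71.5 MHz, 86.5 MHz

Frequencies that alias to 7.5 MHz are k·fs ± 7.5 MHz for integer k ≥ 0.
k=0: 7.5 MHz.
k=1: 32 MHz, 47 MHz.
k=2: 71.5 MHz, 86.5 MHz.
k=3: 111 MHz, 126 MHz.
Within [48.5 MHz, 102.5 MHz]: 71.5 MHz, 86.5 MHz.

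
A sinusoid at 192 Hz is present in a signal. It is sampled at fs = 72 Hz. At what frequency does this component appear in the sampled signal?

192 Hz mod fs = 48 Hz.
48 Hz > fs/2 = 36 Hz, folds to fs − 48 Hz = 24 Hz.

24 Hz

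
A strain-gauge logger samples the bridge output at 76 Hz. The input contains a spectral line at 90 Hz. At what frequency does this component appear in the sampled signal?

90 Hz mod fs = 14 Hz.
14 Hz ≤ fs/2 = 38 Hz, appears at 14 Hz.

14 Hz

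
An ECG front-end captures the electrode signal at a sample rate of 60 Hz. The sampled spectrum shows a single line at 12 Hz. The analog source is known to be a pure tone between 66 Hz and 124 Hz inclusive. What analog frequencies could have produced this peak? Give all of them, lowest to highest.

72 Hz, 108 Hz

Frequencies that alias to 12 Hz are k·fs ± 12 Hz for integer k ≥ 0.
k=0: 12 Hz.
k=1: 48 Hz, 72 Hz.
k=2: 108 Hz, 132 Hz.
k=3: 168 Hz, 192 Hz.
Within [66 Hz, 124 Hz]: 72 Hz, 108 Hz.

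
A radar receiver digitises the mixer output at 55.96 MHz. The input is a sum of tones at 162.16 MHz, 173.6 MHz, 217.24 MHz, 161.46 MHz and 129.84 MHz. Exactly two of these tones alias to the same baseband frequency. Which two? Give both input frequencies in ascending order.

162.16 MHz, 173.6 MHz

fs/2 = 27.98 MHz.
162.16 MHz mod fs = 50.24 MHz.
50.24 MHz > fs/2 = 27.98 MHz, folds to fs − 50.24 MHz = 5.72 MHz.
173.6 MHz mod fs = 5.72 MHz.
5.72 MHz ≤ fs/2 = 27.98 MHz, appears at 5.72 MHz.
217.24 MHz mod fs = 49.36 MHz.
49.36 MHz > fs/2 = 27.98 MHz, folds to fs − 49.36 MHz = 6.6 MHz.
161.46 MHz mod fs = 49.54 MHz.
49.54 MHz > fs/2 = 27.98 MHz, folds to fs − 49.54 MHz = 6.42 MHz.
129.84 MHz mod fs = 17.92 MHz.
17.92 MHz ≤ fs/2 = 27.98 MHz, appears at 17.92 MHz.
162.16 MHz and 173.6 MHz both map to 5.72 MHz.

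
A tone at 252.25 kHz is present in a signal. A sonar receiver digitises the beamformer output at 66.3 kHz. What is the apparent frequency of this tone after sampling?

252.25 kHz mod fs = 53.35 kHz.
53.35 kHz > fs/2 = 33.15 kHz, folds to fs − 53.35 kHz = 12.95 kHz.

12.95 kHz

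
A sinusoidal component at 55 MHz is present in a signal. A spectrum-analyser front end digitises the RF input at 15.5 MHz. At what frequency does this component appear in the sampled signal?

55 MHz mod fs = 8.5 MHz.
8.5 MHz > fs/2 = 7.75 MHz, folds to fs − 8.5 MHz = 7 MHz.

7 MHz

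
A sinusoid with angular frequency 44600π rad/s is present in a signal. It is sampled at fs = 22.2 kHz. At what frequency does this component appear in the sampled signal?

0.1 kHz

ω = 44600π rad/s → f = ω/(2π) = 22300 Hz = 22.3 kHz.
22.3 kHz mod fs = 0.1 kHz.
0.1 kHz ≤ fs/2 = 11.1 kHz, appears at 0.1 kHz.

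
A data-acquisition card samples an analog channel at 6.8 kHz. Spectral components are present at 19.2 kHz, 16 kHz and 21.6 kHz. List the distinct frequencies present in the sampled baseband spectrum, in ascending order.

fs/2 = 3.4 kHz.
19.2 kHz mod fs = 5.6 kHz.
5.6 kHz > fs/2 = 3.4 kHz, folds to fs − 5.6 kHz = 1.2 kHz.
16 kHz mod fs = 2.4 kHz.
2.4 kHz ≤ fs/2 = 3.4 kHz, appears at 2.4 kHz.
21.6 kHz mod fs = 1.2 kHz.
1.2 kHz ≤ fs/2 = 3.4 kHz, appears at 1.2 kHz.
Distinct values: {1.2 kHz, 2.4 kHz}.

1.2 kHz, 2.4 kHz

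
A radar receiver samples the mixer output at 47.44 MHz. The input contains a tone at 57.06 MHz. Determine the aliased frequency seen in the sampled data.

9.62 MHz

57.06 MHz mod fs = 9.62 MHz.
9.62 MHz ≤ fs/2 = 23.72 MHz, appears at 9.62 MHz.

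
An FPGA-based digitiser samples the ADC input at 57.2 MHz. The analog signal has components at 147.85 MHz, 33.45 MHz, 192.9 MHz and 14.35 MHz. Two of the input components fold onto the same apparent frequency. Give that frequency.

23.75 MHz

fs/2 = 28.6 MHz.
147.85 MHz mod fs = 33.45 MHz.
33.45 MHz > fs/2 = 28.6 MHz, folds to fs − 33.45 MHz = 23.75 MHz.
33.45 MHz > fs/2 = 28.6 MHz, folds to fs − 33.45 MHz = 23.75 MHz.
192.9 MHz mod fs = 21.3 MHz.
21.3 MHz ≤ fs/2 = 28.6 MHz, appears at 21.3 MHz.
14.35 MHz ≤ fs/2 = 28.6 MHz, passes unchanged.
33.45 MHz and 147.85 MHz both map to 23.75 MHz.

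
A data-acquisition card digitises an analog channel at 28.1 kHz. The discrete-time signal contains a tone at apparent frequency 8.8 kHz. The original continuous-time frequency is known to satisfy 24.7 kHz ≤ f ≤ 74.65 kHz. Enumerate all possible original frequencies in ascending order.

36.9 kHz, 47.4 kHz, 65 kHz

Frequencies that alias to 8.8 kHz are k·fs ± 8.8 kHz for integer k ≥ 0.
k=0: 8.8 kHz.
k=1: 19.3 kHz, 36.9 kHz.
k=2: 47.4 kHz, 65 kHz.
k=3: 75.5 kHz, 93.1 kHz.
Within [24.7 kHz, 74.65 kHz]: 36.9 kHz, 47.4 kHz, 65 kHz.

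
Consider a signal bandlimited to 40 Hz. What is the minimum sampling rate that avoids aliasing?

Nyquist rate = 2 × 40 Hz = 80 Hz.

80 Hz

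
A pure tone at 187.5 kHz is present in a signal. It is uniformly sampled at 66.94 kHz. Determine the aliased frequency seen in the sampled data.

187.5 kHz mod fs = 53.62 kHz.
53.62 kHz > fs/2 = 33.47 kHz, folds to fs − 53.62 kHz = 13.32 kHz.

13.32 kHz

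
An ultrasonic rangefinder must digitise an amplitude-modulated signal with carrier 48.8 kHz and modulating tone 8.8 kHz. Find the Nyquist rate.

AM sidebands sit at fc ± fm = 40 kHz and 57.6 kHz.
Highest-frequency component: 57.6 kHz.
Nyquist rate = 2 × 57.6 kHz = 115.2 kHz.

115.2 kHz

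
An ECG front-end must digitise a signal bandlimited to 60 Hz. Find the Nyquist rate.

120 Hz

Nyquist rate = 2 × 60 Hz = 120 Hz.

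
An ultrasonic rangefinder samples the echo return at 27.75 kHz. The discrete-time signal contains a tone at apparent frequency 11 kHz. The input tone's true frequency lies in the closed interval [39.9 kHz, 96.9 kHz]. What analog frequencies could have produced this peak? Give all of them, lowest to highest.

Frequencies that alias to 11 kHz are k·fs ± 11 kHz for integer k ≥ 0.
k=0: 11 kHz.
k=1: 16.75 kHz, 38.75 kHz.
k=2: 44.5 kHz, 66.5 kHz.
k=3: 72.25 kHz, 94.25 kHz.
k=4: 100 kHz, 122 kHz.
Within [39.9 kHz, 96.9 kHz]: 44.5 kHz, 66.5 kHz, 72.25 kHz, 94.25 kHz.

44.5 kHz, 66.5 kHz, 72.25 kHz, 94.25 kHz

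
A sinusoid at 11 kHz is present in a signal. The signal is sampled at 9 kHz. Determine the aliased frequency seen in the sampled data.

2 kHz

11 kHz mod fs = 2 kHz.
2 kHz ≤ fs/2 = 4.5 kHz, appears at 2 kHz.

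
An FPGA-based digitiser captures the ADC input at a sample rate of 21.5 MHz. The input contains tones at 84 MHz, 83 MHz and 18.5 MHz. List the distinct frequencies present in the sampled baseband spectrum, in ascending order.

2 MHz, 3 MHz

fs/2 = 10.75 MHz.
84 MHz mod fs = 19.5 MHz.
19.5 MHz > fs/2 = 10.75 MHz, folds to fs − 19.5 MHz = 2 MHz.
83 MHz mod fs = 18.5 MHz.
18.5 MHz > fs/2 = 10.75 MHz, folds to fs − 18.5 MHz = 3 MHz.
18.5 MHz > fs/2 = 10.75 MHz, folds to fs − 18.5 MHz = 3 MHz.
Distinct values: {2 MHz, 3 MHz}.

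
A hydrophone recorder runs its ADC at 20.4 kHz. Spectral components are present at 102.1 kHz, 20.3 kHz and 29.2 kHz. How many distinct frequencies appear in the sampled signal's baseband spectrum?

fs/2 = 10.2 kHz.
102.1 kHz mod fs = 0.1 kHz.
0.1 kHz ≤ fs/2 = 10.2 kHz, appears at 0.1 kHz.
20.3 kHz > fs/2 = 10.2 kHz, folds to fs − 20.3 kHz = 0.1 kHz.
29.2 kHz mod fs = 8.8 kHz.
8.8 kHz ≤ fs/2 = 10.2 kHz, appears at 8.8 kHz.
Distinct values: {0.1 kHz, 8.8 kHz} → 2.

2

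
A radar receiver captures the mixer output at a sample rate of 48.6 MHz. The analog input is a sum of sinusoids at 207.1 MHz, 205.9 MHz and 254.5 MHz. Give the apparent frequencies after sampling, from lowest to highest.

11.5 MHz, 12.7 MHz

fs/2 = 24.3 MHz.
207.1 MHz mod fs = 12.7 MHz.
12.7 MHz ≤ fs/2 = 24.3 MHz, appears at 12.7 MHz.
205.9 MHz mod fs = 11.5 MHz.
11.5 MHz ≤ fs/2 = 24.3 MHz, appears at 11.5 MHz.
254.5 MHz mod fs = 11.5 MHz.
11.5 MHz ≤ fs/2 = 24.3 MHz, appears at 11.5 MHz.
Distinct values: {11.5 MHz, 12.7 MHz}.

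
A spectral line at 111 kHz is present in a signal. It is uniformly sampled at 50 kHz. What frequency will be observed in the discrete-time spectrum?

111 kHz mod fs = 11 kHz.
11 kHz ≤ fs/2 = 25 kHz, appears at 11 kHz.

11 kHz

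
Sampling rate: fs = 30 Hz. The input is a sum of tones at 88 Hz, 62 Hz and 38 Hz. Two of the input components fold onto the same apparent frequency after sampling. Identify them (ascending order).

fs/2 = 15 Hz.
88 Hz mod fs = 28 Hz.
28 Hz > fs/2 = 15 Hz, folds to fs − 28 Hz = 2 Hz.
62 Hz mod fs = 2 Hz.
2 Hz ≤ fs/2 = 15 Hz, appears at 2 Hz.
38 Hz mod fs = 8 Hz.
8 Hz ≤ fs/2 = 15 Hz, appears at 8 Hz.
62 Hz and 88 Hz both map to 2 Hz.

62 Hz, 88 Hz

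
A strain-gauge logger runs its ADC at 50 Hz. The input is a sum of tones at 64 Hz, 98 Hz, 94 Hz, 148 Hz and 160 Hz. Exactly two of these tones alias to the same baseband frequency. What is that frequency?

fs/2 = 25 Hz.
64 Hz mod fs = 14 Hz.
14 Hz ≤ fs/2 = 25 Hz, appears at 14 Hz.
98 Hz mod fs = 48 Hz.
48 Hz > fs/2 = 25 Hz, folds to fs − 48 Hz = 2 Hz.
94 Hz mod fs = 44 Hz.
44 Hz > fs/2 = 25 Hz, folds to fs − 44 Hz = 6 Hz.
148 Hz mod fs = 48 Hz.
48 Hz > fs/2 = 25 Hz, folds to fs − 48 Hz = 2 Hz.
160 Hz mod fs = 10 Hz.
10 Hz ≤ fs/2 = 25 Hz, appears at 10 Hz.
98 Hz and 148 Hz both map to 2 Hz.

2 Hz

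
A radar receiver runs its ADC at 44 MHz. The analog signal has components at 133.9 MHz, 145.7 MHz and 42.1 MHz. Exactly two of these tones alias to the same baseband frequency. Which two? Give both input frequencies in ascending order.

42.1 MHz, 133.9 MHz

fs/2 = 22 MHz.
133.9 MHz mod fs = 1.9 MHz.
1.9 MHz ≤ fs/2 = 22 MHz, appears at 1.9 MHz.
145.7 MHz mod fs = 13.7 MHz.
13.7 MHz ≤ fs/2 = 22 MHz, appears at 13.7 MHz.
42.1 MHz > fs/2 = 22 MHz, folds to fs − 42.1 MHz = 1.9 MHz.
42.1 MHz and 133.9 MHz both map to 1.9 MHz.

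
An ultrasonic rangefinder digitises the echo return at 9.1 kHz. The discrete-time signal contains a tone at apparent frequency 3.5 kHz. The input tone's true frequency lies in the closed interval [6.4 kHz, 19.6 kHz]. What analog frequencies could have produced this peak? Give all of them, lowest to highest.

12.6 kHz, 14.7 kHz

Frequencies that alias to 3.5 kHz are k·fs ± 3.5 kHz for integer k ≥ 0.
k=0: 3.5 kHz.
k=1: 5.6 kHz, 12.6 kHz.
k=2: 14.7 kHz, 21.7 kHz.
k=3: 23.8 kHz, 30.8 kHz.
Within [6.4 kHz, 19.6 kHz]: 12.6 kHz, 14.7 kHz.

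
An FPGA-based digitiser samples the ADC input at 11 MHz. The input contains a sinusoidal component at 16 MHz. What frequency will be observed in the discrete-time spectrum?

5 MHz

16 MHz mod fs = 5 MHz.
5 MHz ≤ fs/2 = 5.5 MHz, appears at 5 MHz.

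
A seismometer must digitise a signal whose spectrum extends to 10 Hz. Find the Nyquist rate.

Nyquist rate = 2 × 10 Hz = 20 Hz.

20 Hz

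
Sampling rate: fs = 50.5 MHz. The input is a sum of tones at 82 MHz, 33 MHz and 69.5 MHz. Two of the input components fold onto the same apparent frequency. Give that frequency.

fs/2 = 25.25 MHz.
82 MHz mod fs = 31.5 MHz.
31.5 MHz > fs/2 = 25.25 MHz, folds to fs − 31.5 MHz = 19 MHz.
33 MHz > fs/2 = 25.25 MHz, folds to fs − 33 MHz = 17.5 MHz.
69.5 MHz mod fs = 19 MHz.
19 MHz ≤ fs/2 = 25.25 MHz, appears at 19 MHz.
69.5 MHz and 82 MHz both map to 19 MHz.

19 MHz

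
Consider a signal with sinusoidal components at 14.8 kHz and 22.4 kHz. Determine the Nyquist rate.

44.8 kHz

Highest-frequency component: 22.4 kHz.
Nyquist rate = 2 × 22.4 kHz = 44.8 kHz.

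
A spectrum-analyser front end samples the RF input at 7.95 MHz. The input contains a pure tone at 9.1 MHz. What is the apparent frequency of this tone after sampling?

1.15 MHz

9.1 MHz mod fs = 1.15 MHz.
1.15 MHz ≤ fs/2 = 3.975 MHz, appears at 1.15 MHz.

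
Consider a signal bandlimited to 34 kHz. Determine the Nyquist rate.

68 kHz

Nyquist rate = 2 × 34 kHz = 68 kHz.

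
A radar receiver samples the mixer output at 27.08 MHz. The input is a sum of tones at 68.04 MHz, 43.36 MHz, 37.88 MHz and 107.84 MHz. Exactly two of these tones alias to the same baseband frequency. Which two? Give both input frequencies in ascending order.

fs/2 = 13.54 MHz.
68.04 MHz mod fs = 13.88 MHz.
13.88 MHz > fs/2 = 13.54 MHz, folds to fs − 13.88 MHz = 13.2 MHz.
43.36 MHz mod fs = 16.28 MHz.
16.28 MHz > fs/2 = 13.54 MHz, folds to fs − 16.28 MHz = 10.8 MHz.
37.88 MHz mod fs = 10.8 MHz.
10.8 MHz ≤ fs/2 = 13.54 MHz, appears at 10.8 MHz.
107.84 MHz mod fs = 26.6 MHz.
26.6 MHz > fs/2 = 13.54 MHz, folds to fs − 26.6 MHz = 0.48 MHz.
37.88 MHz and 43.36 MHz both map to 10.8 MHz.

37.88 MHz, 43.36 MHz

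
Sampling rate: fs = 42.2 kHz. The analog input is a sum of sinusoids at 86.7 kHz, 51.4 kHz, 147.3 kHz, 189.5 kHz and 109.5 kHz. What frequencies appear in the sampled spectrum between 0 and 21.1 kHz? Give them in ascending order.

fs/2 = 21.1 kHz.
86.7 kHz mod fs = 2.3 kHz.
2.3 kHz ≤ fs/2 = 21.1 kHz, appears at 2.3 kHz.
51.4 kHz mod fs = 9.2 kHz.
9.2 kHz ≤ fs/2 = 21.1 kHz, appears at 9.2 kHz.
147.3 kHz mod fs = 20.7 kHz.
20.7 kHz ≤ fs/2 = 21.1 kHz, appears at 20.7 kHz.
189.5 kHz mod fs = 20.7 kHz.
20.7 kHz ≤ fs/2 = 21.1 kHz, appears at 20.7 kHz.
109.5 kHz mod fs = 25.1 kHz.
25.1 kHz > fs/2 = 21.1 kHz, folds to fs − 25.1 kHz = 17.1 kHz.
Distinct values: {2.3 kHz, 9.2 kHz, 17.1 kHz, 20.7 kHz}.

2.3 kHz, 9.2 kHz, 17.1 kHz, 20.7 kHz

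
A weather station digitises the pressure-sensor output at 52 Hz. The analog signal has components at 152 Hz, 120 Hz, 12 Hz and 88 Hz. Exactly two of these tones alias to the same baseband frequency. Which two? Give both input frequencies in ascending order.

fs/2 = 26 Hz.
152 Hz mod fs = 48 Hz.
48 Hz > fs/2 = 26 Hz, folds to fs − 48 Hz = 4 Hz.
120 Hz mod fs = 16 Hz.
16 Hz ≤ fs/2 = 26 Hz, appears at 16 Hz.
12 Hz ≤ fs/2 = 26 Hz, passes unchanged.
88 Hz mod fs = 36 Hz.
36 Hz > fs/2 = 26 Hz, folds to fs − 36 Hz = 16 Hz.
88 Hz and 120 Hz both map to 16 Hz.

88 Hz, 120 Hz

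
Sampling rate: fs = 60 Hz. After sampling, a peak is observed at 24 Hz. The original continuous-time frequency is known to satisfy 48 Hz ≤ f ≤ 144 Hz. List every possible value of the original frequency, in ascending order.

84 Hz, 96 Hz, 144 Hz

Frequencies that alias to 24 Hz are k·fs ± 24 Hz for integer k ≥ 0.
k=0: 24 Hz.
k=1: 36 Hz, 84 Hz.
k=2: 96 Hz, 144 Hz.
k=3: 156 Hz, 204 Hz.
Within [48 Hz, 144 Hz]: 84 Hz, 96 Hz, 144 Hz.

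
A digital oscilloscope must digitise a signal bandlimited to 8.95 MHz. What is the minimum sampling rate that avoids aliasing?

17.9 MHz

Nyquist rate = 2 × 8.95 MHz = 17.9 MHz.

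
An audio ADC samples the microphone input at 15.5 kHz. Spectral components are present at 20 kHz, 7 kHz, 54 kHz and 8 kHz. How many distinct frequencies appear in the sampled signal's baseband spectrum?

3

fs/2 = 7.75 kHz.
20 kHz mod fs = 4.5 kHz.
4.5 kHz ≤ fs/2 = 7.75 kHz, appears at 4.5 kHz.
7 kHz ≤ fs/2 = 7.75 kHz, passes unchanged.
54 kHz mod fs = 7.5 kHz.
7.5 kHz ≤ fs/2 = 7.75 kHz, appears at 7.5 kHz.
8 kHz > fs/2 = 7.75 kHz, folds to fs − 8 kHz = 7.5 kHz.
Distinct values: {4.5 kHz, 7 kHz, 7.5 kHz} → 3.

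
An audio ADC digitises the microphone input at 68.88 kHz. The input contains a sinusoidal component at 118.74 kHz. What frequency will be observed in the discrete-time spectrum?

118.74 kHz mod fs = 49.86 kHz.
49.86 kHz > fs/2 = 34.44 kHz, folds to fs − 49.86 kHz = 19.02 kHz.

19.02 kHz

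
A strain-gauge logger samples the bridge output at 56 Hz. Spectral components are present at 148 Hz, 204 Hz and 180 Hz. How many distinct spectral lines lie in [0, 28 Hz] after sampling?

2

fs/2 = 28 Hz.
148 Hz mod fs = 36 Hz.
36 Hz > fs/2 = 28 Hz, folds to fs − 36 Hz = 20 Hz.
204 Hz mod fs = 36 Hz.
36 Hz > fs/2 = 28 Hz, folds to fs − 36 Hz = 20 Hz.
180 Hz mod fs = 12 Hz.
12 Hz ≤ fs/2 = 28 Hz, appears at 12 Hz.
Distinct values: {12 Hz, 20 Hz} → 2.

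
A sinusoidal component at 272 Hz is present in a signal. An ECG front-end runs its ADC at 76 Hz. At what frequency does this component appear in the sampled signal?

32 Hz

272 Hz mod fs = 44 Hz.
44 Hz > fs/2 = 38 Hz, folds to fs − 44 Hz = 32 Hz.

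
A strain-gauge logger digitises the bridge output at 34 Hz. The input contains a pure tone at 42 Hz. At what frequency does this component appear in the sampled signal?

8 Hz

42 Hz mod fs = 8 Hz.
8 Hz ≤ fs/2 = 17 Hz, appears at 8 Hz.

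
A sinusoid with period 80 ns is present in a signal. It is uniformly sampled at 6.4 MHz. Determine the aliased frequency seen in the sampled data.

0.3 MHz

T = 80 ns → f = 1/T = 12.5 MHz.
12.5 MHz mod fs = 6.1 MHz.
6.1 MHz > fs/2 = 3.2 MHz, folds to fs − 6.1 MHz = 0.3 MHz.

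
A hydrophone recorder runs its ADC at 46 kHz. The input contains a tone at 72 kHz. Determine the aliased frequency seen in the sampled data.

20 kHz

72 kHz mod fs = 26 kHz.
26 kHz > fs/2 = 23 kHz, folds to fs − 26 kHz = 20 kHz.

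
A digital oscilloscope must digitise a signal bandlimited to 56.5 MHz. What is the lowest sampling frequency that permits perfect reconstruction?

Nyquist rate = 2 × 56.5 MHz = 113 MHz.

113 MHz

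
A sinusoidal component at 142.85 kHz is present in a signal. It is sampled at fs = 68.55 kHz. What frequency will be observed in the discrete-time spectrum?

142.85 kHz mod fs = 5.75 kHz.
5.75 kHz ≤ fs/2 = 34.275 kHz, appears at 5.75 kHz.

5.75 kHz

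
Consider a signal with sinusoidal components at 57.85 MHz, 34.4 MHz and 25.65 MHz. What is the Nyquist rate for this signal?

115.7 MHz

Highest-frequency component: 57.85 MHz.
Nyquist rate = 2 × 57.85 MHz = 115.7 MHz.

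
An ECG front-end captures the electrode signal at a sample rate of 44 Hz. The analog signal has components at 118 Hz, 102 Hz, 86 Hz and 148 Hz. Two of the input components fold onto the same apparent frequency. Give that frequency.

14 Hz

fs/2 = 22 Hz.
118 Hz mod fs = 30 Hz.
30 Hz > fs/2 = 22 Hz, folds to fs − 30 Hz = 14 Hz.
102 Hz mod fs = 14 Hz.
14 Hz ≤ fs/2 = 22 Hz, appears at 14 Hz.
86 Hz mod fs = 42 Hz.
42 Hz > fs/2 = 22 Hz, folds to fs − 42 Hz = 2 Hz.
148 Hz mod fs = 16 Hz.
16 Hz ≤ fs/2 = 22 Hz, appears at 16 Hz.
102 Hz and 118 Hz both map to 14 Hz.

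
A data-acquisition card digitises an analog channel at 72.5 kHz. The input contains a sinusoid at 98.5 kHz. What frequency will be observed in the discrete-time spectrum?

26 kHz

98.5 kHz mod fs = 26 kHz.
26 kHz ≤ fs/2 = 36.25 kHz, appears at 26 kHz.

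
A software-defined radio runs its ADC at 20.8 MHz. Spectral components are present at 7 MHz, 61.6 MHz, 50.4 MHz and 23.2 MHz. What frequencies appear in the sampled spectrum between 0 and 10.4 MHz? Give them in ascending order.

fs/2 = 10.4 MHz.
7 MHz ≤ fs/2 = 10.4 MHz, passes unchanged.
61.6 MHz mod fs = 20 MHz.
20 MHz > fs/2 = 10.4 MHz, folds to fs − 20 MHz = 0.8 MHz.
50.4 MHz mod fs = 8.8 MHz.
8.8 MHz ≤ fs/2 = 10.4 MHz, appears at 8.8 MHz.
23.2 MHz mod fs = 2.4 MHz.
2.4 MHz ≤ fs/2 = 10.4 MHz, appears at 2.4 MHz.
Distinct values: {0.8 MHz, 2.4 MHz, 7 MHz, 8.8 MHz}.

0.8 MHz, 2.4 MHz, 7 MHz, 8.8 MHz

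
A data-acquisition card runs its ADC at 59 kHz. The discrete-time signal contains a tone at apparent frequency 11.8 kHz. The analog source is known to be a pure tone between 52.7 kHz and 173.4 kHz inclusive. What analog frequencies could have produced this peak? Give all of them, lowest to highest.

Frequencies that alias to 11.8 kHz are k·fs ± 11.8 kHz for integer k ≥ 0.
k=0: 11.8 kHz.
k=1: 47.2 kHz, 70.8 kHz.
k=2: 106.2 kHz, 129.8 kHz.
k=3: 165.2 kHz, 188.8 kHz.
k=4: 224.2 kHz, 247.8 kHz.
Within [52.7 kHz, 173.4 kHz]: 70.8 kHz, 106.2 kHz, 129.8 kHz, 165.2 kHz.

70.8 kHz, 106.2 kHz, 129.8 kHz, 165.2 kHz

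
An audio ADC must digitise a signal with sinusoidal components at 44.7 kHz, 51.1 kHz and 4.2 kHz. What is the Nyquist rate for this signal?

Highest-frequency component: 51.1 kHz.
Nyquist rate = 2 × 51.1 kHz = 102.2 kHz.

102.2 kHz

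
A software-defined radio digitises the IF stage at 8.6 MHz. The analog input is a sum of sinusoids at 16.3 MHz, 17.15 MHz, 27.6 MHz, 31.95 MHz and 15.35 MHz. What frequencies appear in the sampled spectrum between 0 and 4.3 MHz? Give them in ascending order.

0.05 MHz, 0.9 MHz, 1.8 MHz, 1.85 MHz, 2.45 MHz

fs/2 = 4.3 MHz.
16.3 MHz mod fs = 7.7 MHz.
7.7 MHz > fs/2 = 4.3 MHz, folds to fs − 7.7 MHz = 0.9 MHz.
17.15 MHz mod fs = 8.55 MHz.
8.55 MHz > fs/2 = 4.3 MHz, folds to fs − 8.55 MHz = 0.05 MHz.
27.6 MHz mod fs = 1.8 MHz.
1.8 MHz ≤ fs/2 = 4.3 MHz, appears at 1.8 MHz.
31.95 MHz mod fs = 6.15 MHz.
6.15 MHz > fs/2 = 4.3 MHz, folds to fs − 6.15 MHz = 2.45 MHz.
15.35 MHz mod fs = 6.75 MHz.
6.75 MHz > fs/2 = 4.3 MHz, folds to fs − 6.75 MHz = 1.85 MHz.
Distinct values: {0.05 MHz, 0.9 MHz, 1.8 MHz, 1.85 MHz, 2.45 MHz}.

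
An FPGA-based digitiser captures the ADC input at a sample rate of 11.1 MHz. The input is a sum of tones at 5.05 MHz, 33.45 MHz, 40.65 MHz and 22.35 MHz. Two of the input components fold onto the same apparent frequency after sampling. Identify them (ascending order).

22.35 MHz, 33.45 MHz

fs/2 = 5.55 MHz.
5.05 MHz ≤ fs/2 = 5.55 MHz, passes unchanged.
33.45 MHz mod fs = 0.15 MHz.
0.15 MHz ≤ fs/2 = 5.55 MHz, appears at 0.15 MHz.
40.65 MHz mod fs = 7.35 MHz.
7.35 MHz > fs/2 = 5.55 MHz, folds to fs − 7.35 MHz = 3.75 MHz.
22.35 MHz mod fs = 0.15 MHz.
0.15 MHz ≤ fs/2 = 5.55 MHz, appears at 0.15 MHz.
22.35 MHz and 33.45 MHz both map to 0.15 MHz.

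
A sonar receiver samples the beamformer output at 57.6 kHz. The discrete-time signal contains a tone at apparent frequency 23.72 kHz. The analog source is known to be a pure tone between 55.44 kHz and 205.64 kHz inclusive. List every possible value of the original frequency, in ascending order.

81.32 kHz, 91.48 kHz, 138.92 kHz, 149.08 kHz, 196.52 kHz

Frequencies that alias to 23.72 kHz are k·fs ± 23.72 kHz for integer k ≥ 0.
k=0: 23.72 kHz.
k=1: 33.88 kHz, 81.32 kHz.
k=2: 91.48 kHz, 138.92 kHz.
k=3: 149.08 kHz, 196.52 kHz.
k=4: 206.68 kHz, 254.12 kHz.
Within [55.44 kHz, 205.64 kHz]: 81.32 kHz, 91.48 kHz, 138.92 kHz, 149.08 kHz, 196.52 kHz.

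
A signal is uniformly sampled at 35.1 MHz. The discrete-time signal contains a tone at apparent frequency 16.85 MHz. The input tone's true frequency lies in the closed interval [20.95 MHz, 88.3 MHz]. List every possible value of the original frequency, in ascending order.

Frequencies that alias to 16.85 MHz are k·fs ± 16.85 MHz for integer k ≥ 0.
k=0: 16.85 MHz.
k=1: 18.25 MHz, 51.95 MHz.
k=2: 53.35 MHz, 87.05 MHz.
k=3: 88.45 MHz, 122.15 MHz.
Within [20.95 MHz, 88.3 MHz]: 51.95 MHz, 53.35 MHz, 87.05 MHz.

51.95 MHz, 53.35 MHz, 87.05 MHz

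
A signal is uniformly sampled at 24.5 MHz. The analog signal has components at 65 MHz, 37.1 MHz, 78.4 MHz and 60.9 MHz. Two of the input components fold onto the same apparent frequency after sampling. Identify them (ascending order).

37.1 MHz, 60.9 MHz

fs/2 = 12.25 MHz.
65 MHz mod fs = 16 MHz.
16 MHz > fs/2 = 12.25 MHz, folds to fs − 16 MHz = 8.5 MHz.
37.1 MHz mod fs = 12.6 MHz.
12.6 MHz > fs/2 = 12.25 MHz, folds to fs − 12.6 MHz = 11.9 MHz.
78.4 MHz mod fs = 4.9 MHz.
4.9 MHz ≤ fs/2 = 12.25 MHz, appears at 4.9 MHz.
60.9 MHz mod fs = 11.9 MHz.
11.9 MHz ≤ fs/2 = 12.25 MHz, appears at 11.9 MHz.
37.1 MHz and 60.9 MHz both map to 11.9 MHz.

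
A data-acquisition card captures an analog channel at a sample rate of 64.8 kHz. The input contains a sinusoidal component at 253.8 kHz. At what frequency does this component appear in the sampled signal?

5.4 kHz

253.8 kHz mod fs = 59.4 kHz.
59.4 kHz > fs/2 = 32.4 kHz, folds to fs − 59.4 kHz = 5.4 kHz.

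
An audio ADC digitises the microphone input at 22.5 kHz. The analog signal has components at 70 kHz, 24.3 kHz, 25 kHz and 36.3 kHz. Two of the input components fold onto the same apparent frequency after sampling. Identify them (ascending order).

25 kHz, 70 kHz

fs/2 = 11.25 kHz.
70 kHz mod fs = 2.5 kHz.
2.5 kHz ≤ fs/2 = 11.25 kHz, appears at 2.5 kHz.
24.3 kHz mod fs = 1.8 kHz.
1.8 kHz ≤ fs/2 = 11.25 kHz, appears at 1.8 kHz.
25 kHz mod fs = 2.5 kHz.
2.5 kHz ≤ fs/2 = 11.25 kHz, appears at 2.5 kHz.
36.3 kHz mod fs = 13.8 kHz.
13.8 kHz > fs/2 = 11.25 kHz, folds to fs − 13.8 kHz = 8.7 kHz.
25 kHz and 70 kHz both map to 2.5 kHz.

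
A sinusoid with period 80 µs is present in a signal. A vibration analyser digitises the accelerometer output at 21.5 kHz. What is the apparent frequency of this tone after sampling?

9 kHz

T = 80 µs → f = 1/T = 12.5 kHz.
12.5 kHz > fs/2 = 10.75 kHz, folds to fs − 12.5 kHz = 9 kHz.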